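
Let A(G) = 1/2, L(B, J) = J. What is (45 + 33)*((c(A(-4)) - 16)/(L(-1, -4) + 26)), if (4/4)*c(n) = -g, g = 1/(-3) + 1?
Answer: -650/11 ≈ -59.091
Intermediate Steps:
A(G) = ½
g = ⅔ (g = -⅓ + 1 = ⅔ ≈ 0.66667)
c(n) = -⅔ (c(n) = -1*⅔ = -⅔)
(45 + 33)*((c(A(-4)) - 16)/(L(-1, -4) + 26)) = (45 + 33)*((-⅔ - 16)/(-4 + 26)) = 78*(-50/3/22) = 78*(-50/3*1/22) = 78*(-25/33) = -650/11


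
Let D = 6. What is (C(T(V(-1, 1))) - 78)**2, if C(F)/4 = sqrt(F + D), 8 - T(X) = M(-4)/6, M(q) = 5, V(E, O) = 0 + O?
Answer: 18884/3 - 104*sqrt(474) ≈ 4030.4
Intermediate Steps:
V(E, O) = O
T(X) = 43/6 (T(X) = 8 - 5/6 = 43/6)
C(F) = 4*sqrt(6 + F) (C(F) = 4*sqrt(F + 6) = 4*sqrt(6 + F))
(C(T(V(-1, 1))) - 78)**2 = (4*sqrt(6 + 43/6) - 78)**2 = (4*sqrt(79/6) - 78)**2 = (4*(sqrt(474)/6) - 78)**2 = (2*sqrt(474)/3 - 78)**2 = (-78 + 2*sqrt(474)/3)**2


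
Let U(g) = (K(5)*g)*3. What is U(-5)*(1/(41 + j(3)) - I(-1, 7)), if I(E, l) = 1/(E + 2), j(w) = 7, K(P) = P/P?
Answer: 235/16 ≈ 14.688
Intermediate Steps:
K(P) = 1
I(E, l) = 1/(2 + E)
U(g) = 3*g (U(g) = (1*g)*3 = g*3 = 3*g)
U(-5)*(1/(41 + j(3)) - I(-1, 7)) = (3*(-5))*(1/(41 + 7) - 1/(2 - 1)) = -15*(1/48 - 1/1) = -15*(1/48 - 1*1) = -15*(1/48 - 1) = -15*(-47/48) = 235/16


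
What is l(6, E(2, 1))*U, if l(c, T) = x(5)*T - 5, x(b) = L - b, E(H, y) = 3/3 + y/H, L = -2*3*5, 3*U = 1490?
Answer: -85675/3 ≈ -28558.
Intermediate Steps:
U = 1490/3 (U = (1/3)*1490 = 1490/3 ≈ 496.67)
L = -30 (L = -6*5 = -30)
E(H, y) = 1 + y/H (E(H, y) = 3*(1/3) + y/H = 1 + y/H)
x(b) = -30 - b
l(c, T) = -5 - 35*T (l(c, T) = (-30 - 1*5)*T - 5 = (-30 - 5)*T - 5 = -35*T - 5 = -5 - 35*T)
l(6, E(2, 1))*U = (-5 - 35*(2 + 1)/2)*(1490/3) = (-5 - 35*3/2)*(1490/3) = (-5 - 105/2)*(1490/3) = -115/2*1490/3 = -85675/3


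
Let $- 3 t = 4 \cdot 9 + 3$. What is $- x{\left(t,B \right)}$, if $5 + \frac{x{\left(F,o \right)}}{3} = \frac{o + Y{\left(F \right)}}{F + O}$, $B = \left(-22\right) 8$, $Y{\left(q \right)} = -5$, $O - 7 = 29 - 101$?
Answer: $\frac{209}{26} \approx 8.0385$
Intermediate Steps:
$O = -65$ ($O = 7 + \left(29 - 101\right) = 7 - 72 = -65$)
$B = -176$
$t = -13$ ($t = - \frac{4 \cdot 9 + 3}{3} = - \frac{36 + 3}{3} = \left(- \frac{1}{3}\right) 39 = -13$)
$x{\left(F,o \right)} = -15 + \frac{3 \left(-5 + o\right)}{-65 + F}$ ($x{\left(F,o \right)} = -15 + 3 \frac{o - 5}{F - 65} = -15 + 3 \frac{-5 + o}{-65 + F} = -15 + \frac{3 \left(-5 + o\right)}{-65 + F}$)
$- x{\left(t,B \right)} = - \frac{3 \left(320 - 176 - -65\right)}{-65 - 13} = - \frac{3 \left(320 - 176 + 65\right)}{-78} = - \frac{3 \left(-1\right) 209}{78} = \left(-1\right) \left(- \frac{209}{26}\right) = \frac{209}{26}$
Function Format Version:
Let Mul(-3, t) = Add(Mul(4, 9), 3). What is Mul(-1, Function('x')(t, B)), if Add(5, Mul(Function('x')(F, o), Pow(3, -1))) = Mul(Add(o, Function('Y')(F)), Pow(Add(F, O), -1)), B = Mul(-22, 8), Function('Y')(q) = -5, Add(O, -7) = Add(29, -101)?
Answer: Rational(209, 26) ≈ 8.0385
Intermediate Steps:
O = -65 (O = Add(7, Add(29, -101)) = Add(7, -72) = -65)
B = -176
t = -13 (t = Mul(Rational(-1, 3), Add(Mul(4, 9), 3)) = Mul(Rational(-1, 3), Add(36, 3)) = Mul(Rational(-1, 3), 39) = -13)
Function('x')(F, o) = Add(-15, Mul(3, Pow(Add(-65, F), -1), Add(-5, o))) (Function('x')(F, o) = Add(-15, Mul(3, Mul(Add(o, -5), Pow(Add(F, -65), -1)))) = Add(-15, Mul(3, Mul(Add(-5, o), Pow(Add(-65, F), -1)))) = Add(-15, Mul(3, Mul(Pow(Add(-65, F), -1), Add(-5, o)))) = Add(-15, Mul(3, Pow(Add(-65, F), -1), Add(-5, o))))
Mul(-1, Function('x')(t, B)) = Mul(-1, Mul(3, Pow(Add(-65, -13), -1), Add(320, -176, Mul(-5, -13)))) = Mul(-1, Mul(3, Pow(-78, -1), Add(320, -176, 65))) = Mul(-1, Mul(3, Rational(-1, 78), 209)) = Mul(-1, Rational(-209, 26)) = Rational(209, 26)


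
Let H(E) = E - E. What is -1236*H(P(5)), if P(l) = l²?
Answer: 0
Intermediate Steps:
H(E) = 0
-1236*H(P(5)) = -1236*0 = 0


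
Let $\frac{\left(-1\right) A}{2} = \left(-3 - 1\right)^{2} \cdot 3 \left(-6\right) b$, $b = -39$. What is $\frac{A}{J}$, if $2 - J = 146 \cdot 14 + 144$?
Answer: $\frac{11232}{1093} \approx 10.276$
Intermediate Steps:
$A = -22464$ ($A = - 2 \left(-3 - 1\right)^{2} \cdot 3 \left(-6\right) \left(-39\right) = - 2 \left(-4\right)^{2} \left(-18\right) \left(-39\right) = - 2 \cdot 16 \left(-18\right) \left(-39\right) = - 2 \left(\left(-288\right) \left(-39\right)\right) = \left(-2\right) 11232 = -22464$)
$J = -2186$ ($J = 2 - \left(146 \cdot 14 + 144\right) = 2 - \left(2044 + 144\right) = 2 - 2188 = -2186$)
$\frac{A}{J} = - \frac{22464}{-2186} = \left(-22464\right) \left(- \frac{1}{2186}\right) = \frac{11232}{1093}$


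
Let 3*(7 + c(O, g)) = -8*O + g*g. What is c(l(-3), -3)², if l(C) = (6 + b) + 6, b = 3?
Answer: 1936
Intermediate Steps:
l(C) = 15 (l(C) = (6 + 3) + 6 = 9 + 6 = 15)
c(O, g) = -7 - 8*O/3 + g²/3 (c(O, g) = -7 + (-8*O + g*g)/3 = -7 + (-8*O + g²)/3 = -7 + (g² - 8*O)/3 = -7 + (-8*O/3 + g²/3) = -7 - 8*O/3 + g²/3)
c(l(-3), -3)² = (-7 - 8/3*15 + (⅓)*(-3)²)² = (-7 - 40 + (⅓)*9)² = (-7 - 40 + 3)² = (-44)² = 1936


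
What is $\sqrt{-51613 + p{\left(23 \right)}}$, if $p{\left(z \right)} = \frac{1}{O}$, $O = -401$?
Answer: $\frac{3 i \sqrt{922158046}}{401} \approx 227.19 i$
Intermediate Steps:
$p{\left(z \right)} = - \frac{1}{401}$ ($p{\left(z \right)} = \frac{1}{-401} = - \frac{1}{401}$)
$\sqrt{-51613 + p{\left(23 \right)}} = \sqrt{-51613 - \frac{1}{401}} = \sqrt{- \frac{20696814}{401}} = \frac{3 i \sqrt{922158046}}{401}$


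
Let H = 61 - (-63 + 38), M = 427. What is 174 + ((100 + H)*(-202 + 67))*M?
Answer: -10721796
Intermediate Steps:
H = 86 (H = 61 - 1*(-25) = 61 + 25 = 86)
174 + ((100 + H)*(-202 + 67))*M = 174 + ((100 + 86)*(-202 + 67))*427 = 174 + (186*(-135))*427 = 174 - 25110*427 = 174 - 10721970 = -10721796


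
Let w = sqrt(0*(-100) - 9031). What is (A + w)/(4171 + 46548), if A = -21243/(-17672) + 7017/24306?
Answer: 106722797/3630936286568 + I*sqrt(9031)/50719 ≈ 2.9393e-5 + 0.0018737*I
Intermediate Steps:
A = 106722797/71589272 (A = -21243*(-1/17672) + 7017*(1/24306) = 21243/17672 + 2339/8102 = 106722797/71589272 ≈ 1.4908)
w = I*sqrt(9031) (w = sqrt(0 - 9031) = sqrt(-9031) = I*sqrt(9031) ≈ 95.032*I)
(A + w)/(4171 + 46548) = (106722797/71589272 + I*sqrt(9031))/(4171 + 46548) = (106722797/71589272 + I*sqrt(9031))/50719 = (106722797/71589272 + I*sqrt(9031))*(1/50719) = 106722797/3630936286568 + I*sqrt(9031)/50719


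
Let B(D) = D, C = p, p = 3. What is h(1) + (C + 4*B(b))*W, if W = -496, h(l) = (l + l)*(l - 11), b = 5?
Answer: -11428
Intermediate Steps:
C = 3
h(l) = 2*l*(-11 + l) (h(l) = (2*l)*(-11 + l) = 2*l*(-11 + l))
h(1) + (C + 4*B(b))*W = 2*1*(-11 + 1) + (3 + 4*5)*(-496) = 2*1*(-10) + (3 + 20)*(-496) = -20 + 23*(-496) = -20 - 11408 = -11428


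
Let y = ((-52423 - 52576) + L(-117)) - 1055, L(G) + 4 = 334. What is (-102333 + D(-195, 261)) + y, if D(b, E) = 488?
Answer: -207569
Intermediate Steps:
L(G) = 330 (L(G) = -4 + 334 = 330)
y = -105724 (y = ((-52423 - 52576) + 330) - 1055 = (-104999 + 330) - 1055 = -104669 - 1055 = -105724)
(-102333 + D(-195, 261)) + y = (-102333 + 488) - 105724 = -101845 - 105724 = -207569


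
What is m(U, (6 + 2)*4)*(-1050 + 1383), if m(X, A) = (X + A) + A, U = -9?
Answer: 18315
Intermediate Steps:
m(X, A) = X + 2*A (m(X, A) = (A + X) + A = X + 2*A)
m(U, (6 + 2)*4)*(-1050 + 1383) = (-9 + 2*((6 + 2)*4))*(-1050 + 1383) = (-9 + 2*(8*4))*333 = (-9 + 2*32)*333 = (-9 + 64)*333 = 55*333 = 18315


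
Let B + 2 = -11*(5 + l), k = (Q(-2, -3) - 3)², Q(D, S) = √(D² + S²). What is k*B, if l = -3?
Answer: -528 + 144*√13 ≈ -8.8006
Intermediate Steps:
k = (-3 + √13)² (k = (√((-2)² + (-3)²) - 3)² = (√(4 + 9) - 3)² = (√13 - 3)² = (-3 + √13)² ≈ 0.36669)
B = -24 (B = -2 - 11*(5 - 3) = -2 - 11*2 = -2 - 22 = -24)
k*B = (3 - √13)²*(-24) = -24*(3 - √13)²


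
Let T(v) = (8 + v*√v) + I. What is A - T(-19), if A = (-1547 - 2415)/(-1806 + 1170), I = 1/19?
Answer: -11015/6042 + 19*I*√19 ≈ -1.8231 + 82.819*I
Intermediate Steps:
I = 1/19 ≈ 0.052632
A = 1981/318 (A = -3962/(-636) = -3962*(-1/636) = 1981/318 ≈ 6.2296)
T(v) = 153/19 + v^(3/2) (T(v) = (8 + v*√v) + 1/19 = (8 + v^(3/2)) + 1/19 = 153/19 + v^(3/2))
A - T(-19) = 1981/318 - (153/19 + (-19)^(3/2)) = 1981/318 - (153/19 - 19*I*√19) = 1981/318 + (-153/19 + 19*I*√19) = -11015/6042 + 19*I*√19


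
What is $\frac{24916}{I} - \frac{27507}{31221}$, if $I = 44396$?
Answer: $- \frac{36941528}{115507293} \approx -0.31982$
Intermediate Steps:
$\frac{24916}{I} - \frac{27507}{31221} = \frac{24916}{44396} - \frac{27507}{31221} = 24916 \cdot \frac{1}{44396} - \frac{9169}{10407} = \frac{6229}{11099} - \frac{9169}{10407} = - \frac{36941528}{115507293}$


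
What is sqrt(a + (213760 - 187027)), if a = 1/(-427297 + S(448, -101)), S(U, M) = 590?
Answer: sqrt(4867514266848610)/426707 ≈ 163.50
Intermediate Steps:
a = -1/426707 (a = 1/(-427297 + 590) = 1/(-426707) = -1/426707 ≈ -2.3435e-6)
sqrt(a + (213760 - 187027)) = sqrt(-1/426707 + (213760 - 187027)) = sqrt(-1/426707 + 26733) = sqrt(11407158230/426707) = sqrt(4867514266848610)/426707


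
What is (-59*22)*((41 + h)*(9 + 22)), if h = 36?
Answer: -3098326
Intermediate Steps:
(-59*22)*((41 + h)*(9 + 22)) = (-59*22)*((41 + 36)*(9 + 22)) = -99946*31 = -1298*2387 = -3098326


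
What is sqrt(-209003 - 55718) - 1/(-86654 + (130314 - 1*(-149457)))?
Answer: -1/193117 + I*sqrt(264721) ≈ -5.1782e-6 + 514.51*I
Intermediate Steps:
sqrt(-209003 - 55718) - 1/(-86654 + (130314 - 1*(-149457))) = sqrt(-264721) - 1/(-86654 + (130314 + 149457)) = I*sqrt(264721) - 1/(-86654 + 279771) = I*sqrt(264721) - 1/193117 = -1/193117 + I*sqrt(264721)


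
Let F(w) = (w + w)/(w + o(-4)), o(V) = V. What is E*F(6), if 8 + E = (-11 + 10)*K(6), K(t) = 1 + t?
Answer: -90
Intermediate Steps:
F(w) = 2*w/(-4 + w) (F(w) = (w + w)/(w - 4) = (2*w)/(-4 + w) = 2*w/(-4 + w))
E = -15 (E = -8 + (-11 + 10)*(1 + 6) = -8 - 1*7 = -8 - 7 = -15)
E*F(6) = -30*6/(-4 + 6) = -30*6/2 = -15*6 = -90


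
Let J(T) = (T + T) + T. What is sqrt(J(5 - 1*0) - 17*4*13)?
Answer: I*sqrt(869) ≈ 29.479*I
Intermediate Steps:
J(T) = 3*T (J(T) = 2*T + T = 3*T)
sqrt(J(5 - 1*0) - 17*4*13) = sqrt(3*(5 - 1*0) - 17*4*13) = sqrt(3*(5 + 0) - 68*13) = sqrt(3*5 - 884) = sqrt(15 - 884) = sqrt(-869) = I*sqrt(869)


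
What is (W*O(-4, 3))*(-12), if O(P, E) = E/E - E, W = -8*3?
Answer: -576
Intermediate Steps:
W = -24
O(P, E) = 1 - E
(W*O(-4, 3))*(-12) = -24*(1 - 1*3)*(-12) = -24*(1 - 3)*(-12) = -24*(-2)*(-12) = 48*(-12) = -576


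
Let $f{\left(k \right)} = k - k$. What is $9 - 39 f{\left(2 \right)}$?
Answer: $9$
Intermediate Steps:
$f{\left(k \right)} = 0$
$9 - 39 f{\left(2 \right)} = 9 - 0 = 9 + 0 = 9$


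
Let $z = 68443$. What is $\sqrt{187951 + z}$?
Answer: $\sqrt{256394} \approx 506.35$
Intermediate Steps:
$\sqrt{187951 + z} = \sqrt{187951 + 68443} = \sqrt{256394}$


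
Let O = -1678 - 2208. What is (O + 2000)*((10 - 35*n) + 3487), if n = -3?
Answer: -6793372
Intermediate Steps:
O = -3886
(O + 2000)*((10 - 35*n) + 3487) = (-3886 + 2000)*((10 - 35*(-3)) + 3487) = -1886*((10 + 105) + 3487) = -1886*(115 + 3487) = -1886*3602 = -6793372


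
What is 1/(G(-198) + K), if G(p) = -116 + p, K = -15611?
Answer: -1/15925 ≈ -6.2794e-5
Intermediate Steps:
1/(G(-198) + K) = 1/((-116 - 198) - 15611) = 1/(-314 - 15611) = 1/(-15925) = -1/15925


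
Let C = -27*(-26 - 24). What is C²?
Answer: 1822500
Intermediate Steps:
C = 1350 (C = -27*(-50) = 1350)
C² = 1350² = 1822500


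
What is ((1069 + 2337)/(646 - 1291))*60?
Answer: -13624/43 ≈ -316.84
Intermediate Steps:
((1069 + 2337)/(646 - 1291))*60 = (3406/(-645))*60 = (3406*(-1/645))*60 = -3406/645*60 = -13624/43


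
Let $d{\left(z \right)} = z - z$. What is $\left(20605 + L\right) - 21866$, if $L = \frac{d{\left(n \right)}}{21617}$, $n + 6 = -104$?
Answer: $-1261$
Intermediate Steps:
$n = -110$ ($n = -6 - 104 = -110$)
$d{\left(z \right)} = 0$
$L = 0$ ($L = \frac{0}{21617} = 0 \cdot \frac{1}{21617} = 0$)
$\left(20605 + L\right) - 21866 = \left(20605 + 0\right) - 21866 = 20605 - 21866 = -1261$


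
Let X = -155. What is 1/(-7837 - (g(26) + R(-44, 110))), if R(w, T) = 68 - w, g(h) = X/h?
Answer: -26/206519 ≈ -0.00012590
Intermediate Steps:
g(h) = -155/h
1/(-7837 - (g(26) + R(-44, 110))) = 1/(-7837 - (-155/26 + (68 - 1*(-44)))) = 1/(-7837 - (-155*1/26 + (68 + 44))) = 1/(-7837 - (-155/26 + 112)) = 1/(-7837 - 1*2757/26) = 1/(-7837 - 2757/26) = 1/(-206519/26) = -26/206519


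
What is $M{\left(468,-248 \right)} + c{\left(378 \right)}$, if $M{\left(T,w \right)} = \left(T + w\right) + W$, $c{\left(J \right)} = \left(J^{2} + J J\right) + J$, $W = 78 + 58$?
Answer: $286502$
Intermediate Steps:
$W = 136$
$c{\left(J \right)} = J + 2 J^{2}$ ($c{\left(J \right)} = \left(J^{2} + J^{2}\right) + J = 2 J^{2} + J = J + 2 J^{2}$)
$M{\left(T,w \right)} = 136 + T + w$ ($M{\left(T,w \right)} = \left(T + w\right) + 136 = 136 + T + w$)
$M{\left(468,-248 \right)} + c{\left(378 \right)} = \left(136 + 468 - 248\right) + 378 \left(1 + 2 \cdot 378\right) = 356 + 378 \left(1 + 756\right) = 356 + 378 \cdot 757 = 356 + 286146 = 286502$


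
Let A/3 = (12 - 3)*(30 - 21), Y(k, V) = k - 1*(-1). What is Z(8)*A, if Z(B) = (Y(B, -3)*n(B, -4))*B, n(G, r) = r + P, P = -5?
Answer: -157464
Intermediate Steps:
Y(k, V) = 1 + k (Y(k, V) = k + 1 = 1 + k)
n(G, r) = -5 + r (n(G, r) = r - 5 = -5 + r)
Z(B) = B*(-9 - 9*B) (Z(B) = ((1 + B)*(-5 - 4))*B = ((1 + B)*(-9))*B = (-9 - 9*B)*B = B*(-9 - 9*B))
A = 243 (A = 3*((12 - 3)*(30 - 21)) = 3*(9*9) = 3*81 = 243)
Z(8)*A = -9*8*(1 + 8)*243 = -9*8*9*243 = -648*243 = -157464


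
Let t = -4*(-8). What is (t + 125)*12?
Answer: 1884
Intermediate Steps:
t = 32
(t + 125)*12 = (32 + 125)*12 = 157*12 = 1884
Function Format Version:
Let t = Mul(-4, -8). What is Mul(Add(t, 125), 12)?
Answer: 1884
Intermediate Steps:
t = 32
Mul(Add(t, 125), 12) = Mul(Add(32, 125), 12) = Mul(157, 12) = 1884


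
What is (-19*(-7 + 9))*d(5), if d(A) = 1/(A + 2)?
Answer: -38/7 ≈ -5.4286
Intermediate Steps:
d(A) = 1/(2 + A)
(-19*(-7 + 9))*d(5) = (-19*(-7 + 9))/(2 + 5) = -19*2/7 = -38*⅐ = -38/7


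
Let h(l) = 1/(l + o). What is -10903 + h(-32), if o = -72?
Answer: -1133913/104 ≈ -10903.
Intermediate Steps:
h(l) = 1/(-72 + l) (h(l) = 1/(l - 72) = 1/(-72 + l))
-10903 + h(-32) = -10903 + 1/(-72 - 32) = -10903 + 1/(-104) = -10903 - 1/104 = -1133913/104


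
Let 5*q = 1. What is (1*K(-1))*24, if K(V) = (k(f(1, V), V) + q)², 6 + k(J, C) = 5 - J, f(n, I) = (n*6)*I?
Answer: 16224/25 ≈ 648.96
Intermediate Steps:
q = ⅕ (q = (⅕)*1 = ⅕ ≈ 0.20000)
f(n, I) = 6*I*n (f(n, I) = (6*n)*I = 6*I*n)
k(J, C) = -1 - J (k(J, C) = -6 + (5 - J) = -1 - J)
K(V) = (-⅘ - 6*V)² (K(V) = ((-1 - 6*V) + ⅕)² = (-⅘ - 6*V)²)
(1*K(-1))*24 = (1*(4*(2 + 15*(-1))²/25))*24 = (1*(4*(2 - 15)²/25))*24 = (1*((4/25)*(-13)²))*24 = (1*((4/25)*169))*24 = (1*(676/25))*24 = (676/25)*24 = 16224/25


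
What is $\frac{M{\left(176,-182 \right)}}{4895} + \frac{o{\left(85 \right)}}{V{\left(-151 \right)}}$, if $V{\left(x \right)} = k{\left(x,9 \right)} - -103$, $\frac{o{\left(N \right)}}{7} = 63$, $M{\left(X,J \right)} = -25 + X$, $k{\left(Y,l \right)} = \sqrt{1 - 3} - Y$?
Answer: $\frac{93008458}{52635935} - \frac{147 i \sqrt{2}}{21506} \approx 1.767 - 0.0096666 i$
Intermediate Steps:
$k{\left(Y,l \right)} = - Y + i \sqrt{2}$ ($k{\left(Y,l \right)} = \sqrt{-2} - Y = i \sqrt{2} - Y = - Y + i \sqrt{2}$)
$o{\left(N \right)} = 441$ ($o{\left(N \right)} = 7 \cdot 63 = 441$)
$V{\left(x \right)} = 103 - x + i \sqrt{2}$ ($V{\left(x \right)} = \left(- x + i \sqrt{2}\right) - -103 = \left(- x + i \sqrt{2}\right) + 103 = 103 - x + i \sqrt{2}$)
$\frac{M{\left(176,-182 \right)}}{4895} + \frac{o{\left(85 \right)}}{V{\left(-151 \right)}} = \frac{-25 + 176}{4895} + \frac{441}{103 - -151 + i \sqrt{2}} = 151 \cdot \frac{1}{4895} + \frac{441}{103 + 151 + i \sqrt{2}} = \frac{151}{4895} + \frac{441}{254 + i \sqrt{2}}$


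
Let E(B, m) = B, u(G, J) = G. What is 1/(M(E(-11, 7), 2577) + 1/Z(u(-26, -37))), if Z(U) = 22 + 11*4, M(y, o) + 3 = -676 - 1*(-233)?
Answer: -66/29435 ≈ -0.0022422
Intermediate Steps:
M(y, o) = -446 (M(y, o) = -3 + (-676 - 1*(-233)) = -3 + (-676 + 233) = -3 - 443 = -446)
Z(U) = 66 (Z(U) = 22 + 44 = 66)
1/(M(E(-11, 7), 2577) + 1/Z(u(-26, -37))) = 1/(-446 + 1/66) = 1/(-29435/66) = -66/29435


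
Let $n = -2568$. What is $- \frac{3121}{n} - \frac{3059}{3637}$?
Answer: $\frac{3495565}{9339816} \approx 0.37426$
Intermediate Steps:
$- \frac{3121}{n} - \frac{3059}{3637} = - \frac{3121}{-2568} - \frac{3059}{3637} = \left(-3121\right) \left(- \frac{1}{2568}\right) - \frac{3059}{3637} = \frac{3121}{2568} - \frac{3059}{3637} = \frac{3495565}{9339816}$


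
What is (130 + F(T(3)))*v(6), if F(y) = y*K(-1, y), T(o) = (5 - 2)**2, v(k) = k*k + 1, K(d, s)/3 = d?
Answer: 3811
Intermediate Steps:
K(d, s) = 3*d
v(k) = 1 + k**2 (v(k) = k**2 + 1 = 1 + k**2)
T(o) = 9 (T(o) = 3**2 = 9)
F(y) = -3*y (F(y) = y*(3*(-1)) = y*(-3) = -3*y)
(130 + F(T(3)))*v(6) = (130 - 3*9)*(1 + 6**2) = (130 - 27)*(1 + 36) = 103*37 = 3811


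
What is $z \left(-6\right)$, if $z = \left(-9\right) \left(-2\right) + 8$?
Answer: $-156$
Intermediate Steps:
$z = 26$ ($z = 18 + 8 = 26$)
$z \left(-6\right) = 26 \left(-6\right) = -156$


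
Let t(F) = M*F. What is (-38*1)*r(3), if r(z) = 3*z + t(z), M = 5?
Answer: -912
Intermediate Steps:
t(F) = 5*F
r(z) = 8*z (r(z) = 3*z + 5*z = 8*z)
(-38*1)*r(3) = (-38*1)*(8*3) = -38*24 = -912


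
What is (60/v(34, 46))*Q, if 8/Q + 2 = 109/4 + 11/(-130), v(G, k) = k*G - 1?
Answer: 41600/3408903 ≈ 0.012203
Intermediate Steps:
v(G, k) = -1 + G*k (v(G, k) = G*k - 1 = -1 + G*k)
Q = 2080/6543 (Q = 8/(-2 + (109/4 + 11/(-130))) = 8/(-2 + (109*(¼) + 11*(-1/130))) = 8/(-2 + (109/4 - 11/130)) = 8/(-2 + 7063/260) = 8/(6543/260) = 8*(260/6543) = 2080/6543 ≈ 0.31790)
(60/v(34, 46))*Q = (60/(-1 + 34*46))*(2080/6543) = (60/(-1 + 1564))*(2080/6543) = (60/1563)*(2080/6543) = (60*(1/1563))*(2080/6543) = (20/521)*(2080/6543) = 41600/3408903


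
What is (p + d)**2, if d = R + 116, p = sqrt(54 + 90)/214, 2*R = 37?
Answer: 829152025/45796 ≈ 18105.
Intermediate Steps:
R = 37/2 (R = (1/2)*37 = 37/2 ≈ 18.500)
p = 6/107 (p = sqrt(144)*(1/214) = 12*(1/214) = 6/107 ≈ 0.056075)
d = 269/2 (d = 37/2 + 116 = 269/2 ≈ 134.50)
(p + d)**2 = (6/107 + 269/2)**2 = (28795/214)**2 = 829152025/45796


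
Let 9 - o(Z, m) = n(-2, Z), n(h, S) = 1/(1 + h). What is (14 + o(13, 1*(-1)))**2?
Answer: 576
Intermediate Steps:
o(Z, m) = 10 (o(Z, m) = 9 - 1/(1 - 2) = 9 - 1/(-1) = 9 - 1*(-1) = 9 + 1 = 10)
(14 + o(13, 1*(-1)))**2 = (14 + 10)**2 = 24**2 = 576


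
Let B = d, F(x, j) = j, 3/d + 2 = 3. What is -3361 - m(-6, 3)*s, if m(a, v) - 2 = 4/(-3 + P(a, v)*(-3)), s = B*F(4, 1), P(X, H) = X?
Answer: -16839/5 ≈ -3367.8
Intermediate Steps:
d = 3 (d = 3/(-2 + 3) = 3/1 = 3*1 = 3)
B = 3
s = 3 (s = 3*1 = 3)
m(a, v) = 2 + 4/(-3 - 3*a) (m(a, v) = 2 + 4/(-3 + a*(-3)) = 2 + 4/(-3 - 3*a))
-3361 - m(-6, 3)*s = -3361 - 2*(1 + 3*(-6))/(3*(1 - 6))*3 = -3361 - (⅔)*(1 - 18)/(-5)*3 = -3361 - (⅔)*(-⅕)*(-17)*3 = -3361 - 34*3/15 = -3361 - 1*34/5 = -3361 - 34/5 = -16839/5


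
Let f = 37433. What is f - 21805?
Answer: 15628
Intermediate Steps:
f - 21805 = 37433 - 21805 = 15628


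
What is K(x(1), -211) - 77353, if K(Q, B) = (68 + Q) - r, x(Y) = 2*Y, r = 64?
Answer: -77347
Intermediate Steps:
K(Q, B) = 4 + Q (K(Q, B) = (68 + Q) - 1*64 = (68 + Q) - 64 = 4 + Q)
K(x(1), -211) - 77353 = (4 + 2*1) - 77353 = (4 + 2) - 77353 = 6 - 77353 = -77347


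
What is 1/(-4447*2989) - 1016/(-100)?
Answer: 3376189057/332302075 ≈ 10.160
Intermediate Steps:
1/(-4447*2989) - 1016/(-100) = -1/4447*1/2989 - 1016*(-1/100) = -1/13292083 + 254/25 = 3376189057/332302075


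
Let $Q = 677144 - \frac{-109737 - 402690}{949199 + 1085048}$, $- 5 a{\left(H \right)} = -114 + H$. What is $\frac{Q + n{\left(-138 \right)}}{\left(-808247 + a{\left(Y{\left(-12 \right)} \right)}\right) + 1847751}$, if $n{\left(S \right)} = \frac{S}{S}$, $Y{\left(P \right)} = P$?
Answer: $\frac{3443701743105}{5286647891281} \approx 0.6514$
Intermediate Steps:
$a{\left(H \right)} = \frac{114}{5} - \frac{H}{5}$ ($a{\left(H \right)} = - \frac{-114 + H}{5} = \frac{114}{5} - \frac{H}{5}$)
$n{\left(S \right)} = 1$
$Q = \frac{1377478662995}{2034247}$ ($Q = 677144 - - \frac{512427}{2034247} = 677144 + \frac{512427}{2034247} = \frac{1377478662995}{2034247} \approx 6.7714 \cdot 10^{5}$)
$\frac{Q + n{\left(-138 \right)}}{\left(-808247 + a{\left(Y{\left(-12 \right)} \right)}\right) + 1847751} = \frac{\frac{1377478662995}{2034247} + 1}{\left(-808247 + \left(\frac{114}{5} - - \frac{12}{5}\right)\right) + 1847751} = \frac{1377480697242}{2034247 \left(\left(-808247 + \left(\frac{114}{5} + \frac{12}{5}\right)\right) + 1847751\right)} = \frac{1377480697242}{2034247 \left(\left(-808247 + \frac{126}{5}\right) + 1847751\right)} = \frac{1377480697242}{2034247 \left(- \frac{4041109}{5} + 1847751\right)} = \frac{1377480697242}{2034247 \cdot \frac{5197646}{5}} = \frac{1377480697242}{2034247} \cdot \frac{5}{5197646} = \frac{3443701743105}{5286647891281}$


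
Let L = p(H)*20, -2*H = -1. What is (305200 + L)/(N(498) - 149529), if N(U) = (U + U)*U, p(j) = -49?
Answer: 43460/49497 ≈ 0.87803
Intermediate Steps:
H = 1/2 (H = -1/2*(-1) = 1/2 ≈ 0.50000)
N(U) = 2*U**2 (N(U) = (2*U)*U = 2*U**2)
L = -980 (L = -49*20 = -980)
(305200 + L)/(N(498) - 149529) = (305200 - 980)/(2*498**2 - 149529) = 304220/(2*248004 - 149529) = 304220/(496008 - 149529) = 304220/346479 = 304220*(1/346479) = 43460/49497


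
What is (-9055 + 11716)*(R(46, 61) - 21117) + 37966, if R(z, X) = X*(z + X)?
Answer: -38786024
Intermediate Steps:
R(z, X) = X*(X + z)
(-9055 + 11716)*(R(46, 61) - 21117) + 37966 = (-9055 + 11716)*(61*(61 + 46) - 21117) + 37966 = 2661*(61*107 - 21117) + 37966 = 2661*(6527 - 21117) + 37966 = 2661*(-14590) + 37966 = -38823990 + 37966 = -38786024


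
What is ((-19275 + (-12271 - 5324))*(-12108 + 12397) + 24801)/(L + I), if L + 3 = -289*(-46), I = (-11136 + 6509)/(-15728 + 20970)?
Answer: -6191750802/7740755 ≈ -799.89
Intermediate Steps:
I = -4627/5242 ≈ -0.88268
L = 13291 (L = -3 - 289*(-46) = -3 + 13294 = 13291)
((-19275 + (-12271 - 5324))*(-12108 + 12397) + 24801)/(L + I) = ((-19275 + (-12271 - 5324))*(-12108 + 12397) + 24801)/(13291 - 4627/5242) = ((-19275 - 17595)*289 + 24801)/(69666795/5242) = (-36870*289 + 24801)*(5242/69666795) = (-10655430 + 24801)*(5242/69666795) = -10630629*5242/69666795 = -6191750802/7740755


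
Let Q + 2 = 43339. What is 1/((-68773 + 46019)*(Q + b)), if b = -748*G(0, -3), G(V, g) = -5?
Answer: -1/1071190058 ≈ -9.3354e-10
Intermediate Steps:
Q = 43337 (Q = -2 + 43339 = 43337)
b = 3740 (b = -748*(-5) = 3740)
1/((-68773 + 46019)*(Q + b)) = 1/((-68773 + 46019)*(43337 + 3740)) = 1/(-22754*47077) = -1/22754*1/47077 = -1/1071190058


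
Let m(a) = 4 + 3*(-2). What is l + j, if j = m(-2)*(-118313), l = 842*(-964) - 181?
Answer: -575243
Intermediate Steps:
m(a) = -2 (m(a) = 4 - 6 = -2)
l = -811869 (l = -811688 - 181 = -811869)
j = 236626 (j = -2*(-118313) = 236626)
l + j = -811869 + 236626 = -575243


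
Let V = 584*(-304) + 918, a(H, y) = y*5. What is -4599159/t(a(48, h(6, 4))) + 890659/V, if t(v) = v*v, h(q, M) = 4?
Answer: -406325263931/35323600 ≈ -11503.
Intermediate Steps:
a(H, y) = 5*y
V = -176618 (V = -177536 + 918 = -176618)
t(v) = v**2
-4599159/t(a(48, h(6, 4))) + 890659/V = -4599159/((5*4)**2) + 890659/(-176618) = -4599159/(20**2) + 890659*(-1/176618) = -4599159/400 - 890659/176618 = -406325263931/35323600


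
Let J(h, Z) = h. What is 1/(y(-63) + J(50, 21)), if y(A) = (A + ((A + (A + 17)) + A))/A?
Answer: 63/3385 ≈ 0.018612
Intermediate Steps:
y(A) = (17 + 4*A)/A (y(A) = (A + ((A + (17 + A)) + A))/A = (A + ((17 + 2*A) + A))/A = (A + (17 + 3*A))/A = (17 + 4*A)/A)
1/(y(-63) + J(50, 21)) = 1/((4 + 17/(-63)) + 50) = 1/((4 + 17*(-1/63)) + 50) = 1/((4 - 17/63) + 50) = 1/(235/63 + 50) = 1/(3385/63) = 63/3385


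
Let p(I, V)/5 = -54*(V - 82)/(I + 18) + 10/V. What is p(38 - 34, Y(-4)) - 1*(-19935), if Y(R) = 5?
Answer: 20890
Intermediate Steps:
p(I, V) = 50/V - 270*(-82 + V)/(18 + I) (p(I, V) = 5*(-54*(V - 82)/(I + 18) + 10/V) = 5*(-54*(-82 + V)/(18 + I) + 10/V) = 5*(10/V - 54*(-82 + V)/(18 + I)) = 50/V - 270*(-82 + V)/(18 + I))
p(38 - 34, Y(-4)) - 1*(-19935) = 10*(90 - 27*5**2 + 5*(38 - 34) + 2214*5)/(5*(18 + (38 - 34))) - 1*(-19935) = 10*(1/5)*(90 - 27*25 + 5*4 + 11070)/(18 + 4) + 19935 = 10*(1/5)*(90 - 675 + 20 + 11070)/22 + 19935 = 10*(1/5)*(1/22)*10505 + 19935 = 955 + 19935 = 20890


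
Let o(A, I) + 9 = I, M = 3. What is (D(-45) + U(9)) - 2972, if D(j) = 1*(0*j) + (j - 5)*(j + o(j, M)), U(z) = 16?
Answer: -406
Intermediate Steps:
o(A, I) = -9 + I
D(j) = (-6 + j)*(-5 + j) (D(j) = 1*(0*j) + (j - 5)*(j + (-9 + 3)) = 1*0 + (-5 + j)*(j - 6) = 0 + (-5 + j)*(-6 + j) = 0 + (-6 + j)*(-5 + j) = (-6 + j)*(-5 + j))
(D(-45) + U(9)) - 2972 = ((30 + (-45)**2 - 11*(-45)) + 16) - 2972 = ((30 + 2025 + 495) + 16) - 2972 = (2550 + 16) - 2972 = 2566 - 2972 = -406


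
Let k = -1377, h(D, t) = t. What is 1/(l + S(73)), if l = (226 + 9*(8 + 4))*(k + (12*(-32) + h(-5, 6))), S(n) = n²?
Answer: -1/580841 ≈ -1.7216e-6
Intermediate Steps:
l = -586170 (l = (226 + 9*(8 + 4))*(-1377 + (12*(-32) + 6)) = (226 + 9*12)*(-1377 + (-384 + 6)) = (226 + 108)*(-1377 - 378) = 334*(-1755) = -586170)
1/(l + S(73)) = 1/(-586170 + 73²) = 1/(-586170 + 5329) = 1/(-580841) = -1/580841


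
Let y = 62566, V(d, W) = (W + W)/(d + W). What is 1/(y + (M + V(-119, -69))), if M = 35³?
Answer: 94/9911523 ≈ 9.4839e-6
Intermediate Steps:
V(d, W) = 2*W/(W + d) (V(d, W) = (2*W)/(W + d) = 2*W/(W + d))
M = 42875
1/(y + (M + V(-119, -69))) = 1/(62566 + (42875 + 2*(-69)/(-69 - 119))) = 1/(62566 + (42875 + 2*(-69)/(-188))) = 1/(62566 + (42875 + 2*(-69)*(-1/188))) = 1/(62566 + (42875 + 69/94)) = 1/(62566 + 4030319/94) = 1/(9911523/94) = 94/9911523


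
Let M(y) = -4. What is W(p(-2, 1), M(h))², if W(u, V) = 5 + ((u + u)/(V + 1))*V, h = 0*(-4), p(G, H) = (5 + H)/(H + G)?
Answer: 121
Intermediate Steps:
p(G, H) = (5 + H)/(G + H)
h = 0
W(u, V) = 5 + 2*V*u/(1 + V) (W(u, V) = 5 + ((2*u)/(1 + V))*V = 5 + (2*u/(1 + V))*V = 5 + 2*V*u/(1 + V))
W(p(-2, 1), M(h))² = ((5 + 5*(-4) + 2*(-4)*((5 + 1)/(-2 + 1)))/(1 - 4))² = ((5 - 20 + 2*(-4)*(6/(-1)))/(-3))² = (-(5 - 20 + 2*(-4)*(-1*6))/3)² = (-(5 - 20 + 2*(-4)*(-6))/3)² = (-(5 - 20 + 48)/3)² = (-⅓*33)² = (-11)² = 121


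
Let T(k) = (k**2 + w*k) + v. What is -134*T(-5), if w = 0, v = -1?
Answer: -3216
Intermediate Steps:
T(k) = -1 + k**2 (T(k) = (k**2 + 0*k) - 1 = (k**2 + 0) - 1 = k**2 - 1 = -1 + k**2)
-134*T(-5) = -134*(-1 + (-5)**2) = -134*(-1 + 25) = -134*24 = -3216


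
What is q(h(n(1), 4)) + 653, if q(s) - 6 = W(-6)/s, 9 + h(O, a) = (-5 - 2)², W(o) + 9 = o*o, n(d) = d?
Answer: 26387/40 ≈ 659.67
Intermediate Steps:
W(o) = -9 + o² (W(o) = -9 + o*o = -9 + o²)
h(O, a) = 40 (h(O, a) = -9 + (-5 - 2)² = -9 + (-7)² = -9 + 49 = 40)
q(s) = 6 + 27/s (q(s) = 6 + (-9 + (-6)²)/s = 6 + (-9 + 36)/s = 6 + 27/s)
q(h(n(1), 4)) + 653 = (6 + 27/40) + 653 = 267/40 + 653 = 26387/40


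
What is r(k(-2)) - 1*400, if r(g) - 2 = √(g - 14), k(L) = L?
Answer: -398 + 4*I ≈ -398.0 + 4.0*I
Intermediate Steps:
r(g) = 2 + √(-14 + g) (r(g) = 2 + √(g - 14) = 2 + √(-14 + g))
r(k(-2)) - 1*400 = (2 + √(-14 - 2)) - 1*400 = (2 + √(-16)) - 400 = (2 + 4*I) - 400 = -398 + 4*I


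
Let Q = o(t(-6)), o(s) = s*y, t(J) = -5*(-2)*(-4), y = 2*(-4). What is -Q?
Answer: -320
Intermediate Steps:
y = -8
t(J) = -40 (t(J) = 10*(-4) = -40)
o(s) = -8*s (o(s) = s*(-8) = -8*s)
Q = 320 (Q = -8*(-40) = 320)
-Q = -1*320 = -320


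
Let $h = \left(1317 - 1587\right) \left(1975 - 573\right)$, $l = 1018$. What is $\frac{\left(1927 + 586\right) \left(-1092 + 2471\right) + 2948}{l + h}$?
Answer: $- \frac{3468375}{377522} \approx -9.1872$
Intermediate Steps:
$h = -378540$ ($h = \left(-270\right) 1402 = -378540$)
$\frac{\left(1927 + 586\right) \left(-1092 + 2471\right) + 2948}{l + h} = \frac{\left(1927 + 586\right) \left(-1092 + 2471\right) + 2948}{1018 - 378540} = \frac{2513 \cdot 1379 + 2948}{-377522} = \left(3465427 + 2948\right) \left(- \frac{1}{377522}\right) = 3468375 \left(- \frac{1}{377522}\right) = - \frac{3468375}{377522}$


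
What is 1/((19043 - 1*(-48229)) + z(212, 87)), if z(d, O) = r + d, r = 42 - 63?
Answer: 1/67463 ≈ 1.4823e-5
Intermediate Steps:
r = -21
z(d, O) = -21 + d
1/((19043 - 1*(-48229)) + z(212, 87)) = 1/((19043 - 1*(-48229)) + (-21 + 212)) = 1/((19043 + 48229) + 191) = 1/(67272 + 191) = 1/67463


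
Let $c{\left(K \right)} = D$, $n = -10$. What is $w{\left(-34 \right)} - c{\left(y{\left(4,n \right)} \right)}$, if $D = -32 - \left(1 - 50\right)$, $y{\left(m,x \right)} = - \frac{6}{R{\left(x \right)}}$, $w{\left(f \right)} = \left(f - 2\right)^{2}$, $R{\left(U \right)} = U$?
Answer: $1279$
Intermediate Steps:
$w{\left(f \right)} = \left(-2 + f\right)^{2}$
$y{\left(m,x \right)} = - \frac{6}{x}$
$D = 17$ ($D = -32 - -49 = -32 + 49 = 17$)
$c{\left(K \right)} = 17$
$w{\left(-34 \right)} - c{\left(y{\left(4,n \right)} \right)} = \left(-2 - 34\right)^{2} - 17 = \left(-36\right)^{2} - 17 = 1296 - 17 = 1279$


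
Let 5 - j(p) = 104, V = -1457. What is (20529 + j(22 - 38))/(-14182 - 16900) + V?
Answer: -22653452/15541 ≈ -1457.7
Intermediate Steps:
j(p) = -99 (j(p) = 5 - 1*104 = 5 - 104 = -99)
(20529 + j(22 - 38))/(-14182 - 16900) + V = (20529 - 99)/(-14182 - 16900) - 1457 = 20430/(-31082) - 1457 = 20430*(-1/31082) - 1457 = -10215/15541 - 1457 = -22653452/15541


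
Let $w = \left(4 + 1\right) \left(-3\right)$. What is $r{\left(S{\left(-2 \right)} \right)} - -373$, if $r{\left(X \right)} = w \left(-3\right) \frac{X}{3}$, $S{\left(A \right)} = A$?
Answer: $343$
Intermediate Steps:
$w = -15$ ($w = 5 \left(-3\right) = -15$)
$r{\left(X \right)} = 15 X$ ($r{\left(X \right)} = \left(-15\right) \left(-3\right) \frac{X}{3} = 45 X \frac{1}{3} = 45 \frac{X}{3} = 15 X$)
$r{\left(S{\left(-2 \right)} \right)} - -373 = 15 \left(-2\right) - -373 = -30 + 373 = 343$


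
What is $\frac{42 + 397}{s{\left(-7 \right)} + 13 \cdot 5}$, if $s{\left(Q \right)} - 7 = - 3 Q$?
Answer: $\frac{439}{93} \approx 4.7204$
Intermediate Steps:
$s{\left(Q \right)} = 7 - 3 Q$
$\frac{42 + 397}{s{\left(-7 \right)} + 13 \cdot 5} = \frac{42 + 397}{\left(7 - -21\right) + 13 \cdot 5} = \frac{439}{\left(7 + 21\right) + 65} = \frac{439}{28 + 65} = \frac{439}{93}$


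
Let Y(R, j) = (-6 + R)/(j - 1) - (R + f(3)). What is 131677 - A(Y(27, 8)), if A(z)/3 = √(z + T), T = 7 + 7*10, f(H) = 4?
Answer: 131656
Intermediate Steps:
T = 77 (T = 7 + 70 = 77)
Y(R, j) = -4 - R + (-6 + R)/(-1 + j) (Y(R, j) = (-6 + R)/(j - 1) - (R + 4) = (-6 + R)/(-1 + j) - (4 + R) = (-6 + R)/(-1 + j) + (-4 - R) = -4 - R + (-6 + R)/(-1 + j))
A(z) = 3*√(77 + z) (A(z) = 3*√(z + 77) = 3*√(77 + z))
131677 - A(Y(27, 8)) = 131677 - 3*√(77 + (-2 - 4*8 + 2*27 - 1*27*8)/(-1 + 8)) = 131677 - 3*√(77 + (-2 - 32 + 54 - 216)/7) = 131677 - 3*√(77 + (⅐)*(-196)) = 131677 - 3*√(77 - 28) = 131677 - 3*√49 = 131677 - 3*7 = 131677 - 1*21 = 131677 - 21 = 131656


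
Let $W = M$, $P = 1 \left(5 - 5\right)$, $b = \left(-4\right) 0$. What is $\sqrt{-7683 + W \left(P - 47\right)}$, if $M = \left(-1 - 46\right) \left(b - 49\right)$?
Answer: $2 i \sqrt{28981} \approx 340.48 i$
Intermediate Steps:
$b = 0$
$P = 0$ ($P = 1 \cdot 0 = 0$)
$M = 2303$ ($M = \left(-1 - 46\right) \left(0 - 49\right) = \left(-47\right) \left(-49\right) = 2303$)
$W = 2303$
$\sqrt{-7683 + W \left(P - 47\right)} = \sqrt{-7683 + 2303 \left(0 - 47\right)} = \sqrt{-7683 + 2303 \left(-47\right)} = \sqrt{-7683 - 108241} = \sqrt{-115924} = 2 i \sqrt{28981}$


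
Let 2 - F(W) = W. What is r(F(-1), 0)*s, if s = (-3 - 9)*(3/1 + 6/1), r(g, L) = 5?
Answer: -540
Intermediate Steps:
F(W) = 2 - W
s = -108 (s = -12*(3*1 + 6*1) = -12*(3 + 6) = -12*9 = -108)
r(F(-1), 0)*s = 5*(-108) = -540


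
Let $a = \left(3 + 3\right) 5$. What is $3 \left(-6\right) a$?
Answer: $-540$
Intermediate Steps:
$a = 30$ ($a = 6 \cdot 5 = 30$)
$3 \left(-6\right) a = 3 \left(-6\right) 30 = \left(-18\right) 30 = -540$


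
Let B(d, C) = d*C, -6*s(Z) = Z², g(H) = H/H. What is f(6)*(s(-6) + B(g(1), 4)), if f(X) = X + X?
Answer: -24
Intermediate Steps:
f(X) = 2*X
g(H) = 1
s(Z) = -Z²/6
B(d, C) = C*d
f(6)*(s(-6) + B(g(1), 4)) = (2*6)*(-⅙*(-6)² + 4*1) = 12*(-⅙*36 + 4) = 12*(-6 + 4) = 12*(-2) = -24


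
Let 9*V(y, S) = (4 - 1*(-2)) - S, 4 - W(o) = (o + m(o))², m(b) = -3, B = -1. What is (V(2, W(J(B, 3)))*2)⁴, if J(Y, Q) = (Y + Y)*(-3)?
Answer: 234256/6561 ≈ 35.704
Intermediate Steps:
J(Y, Q) = -6*Y (J(Y, Q) = (2*Y)*(-3) = -6*Y)
W(o) = 4 - (-3 + o)² (W(o) = 4 - (o - 3)² = 4 - (-3 + o)²)
V(y, S) = ⅔ - S/9 (V(y, S) = ((4 - 1*(-2)) - S)/9 = ((4 + 2) - S)/9 = (6 - S)/9 = ⅔ - S/9)
(V(2, W(J(B, 3)))*2)⁴ = ((⅔ - (4 - (-3 - 6*(-1))²)/9)*2)⁴ = ((⅔ - (4 - (-3 + 6)²)/9)*2)⁴ = ((⅔ - (4 - 1*3²)/9)*2)⁴ = ((⅔ - (4 - 1*9)/9)*2)⁴ = ((⅔ - (4 - 9)/9)*2)⁴ = ((⅔ - ⅑*(-5))*2)⁴ = ((⅔ + 5/9)*2)⁴ = ((11/9)*2)⁴ = (22/9)⁴ = 234256/6561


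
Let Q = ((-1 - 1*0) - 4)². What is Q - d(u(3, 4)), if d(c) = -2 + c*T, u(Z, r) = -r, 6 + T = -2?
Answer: -5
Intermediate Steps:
T = -8 (T = -6 - 2 = -8)
Q = 25 (Q = ((-1 + 0) - 4)² = (-1 - 4)² = (-5)² = 25)
d(c) = -2 - 8*c (d(c) = -2 + c*(-8) = -2 - 8*c)
Q - d(u(3, 4)) = 25 - (-2 - (-8)*4) = 25 - (-2 - 8*(-4)) = 25 - (-2 + 32) = 25 - 1*30 = 25 - 30 = -5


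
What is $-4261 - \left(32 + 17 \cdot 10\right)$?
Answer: $-4463$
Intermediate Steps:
$-4261 - \left(32 + 17 \cdot 10\right) = -4261 - \left(32 + 170\right) = -4261 - 202 = -4463$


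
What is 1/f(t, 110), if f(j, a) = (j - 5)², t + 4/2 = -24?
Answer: 1/961 ≈ 0.0010406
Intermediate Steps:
t = -26 (t = -2 - 24 = -26)
f(j, a) = (-5 + j)²
1/f(t, 110) = 1/((-5 - 26)²) = 1/((-31)²) = 1/961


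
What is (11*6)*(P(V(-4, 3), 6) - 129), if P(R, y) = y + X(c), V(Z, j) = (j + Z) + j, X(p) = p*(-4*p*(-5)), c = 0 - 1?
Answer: -6798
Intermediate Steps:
c = -1
X(p) = 20*p² (X(p) = p*(20*p) = 20*p²)
V(Z, j) = Z + 2*j (V(Z, j) = (Z + j) + j = Z + 2*j)
P(R, y) = 20 + y (P(R, y) = y + 20*(-1)² = y + 20*1 = y + 20 = 20 + y)
(11*6)*(P(V(-4, 3), 6) - 129) = (11*6)*((20 + 6) - 129) = 66*(26 - 129) = 66*(-103) = -6798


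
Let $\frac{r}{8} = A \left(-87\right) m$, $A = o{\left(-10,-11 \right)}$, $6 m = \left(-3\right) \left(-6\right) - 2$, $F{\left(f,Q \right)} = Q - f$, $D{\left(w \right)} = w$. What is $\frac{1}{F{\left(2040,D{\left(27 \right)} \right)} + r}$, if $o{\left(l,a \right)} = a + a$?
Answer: $\frac{1}{38819} \approx 2.5761 \cdot 10^{-5}$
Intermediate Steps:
$o{\left(l,a \right)} = 2 a$
$m = \frac{8}{3}$ ($m = \frac{\left(-3\right) \left(-6\right) - 2}{6} = \frac{18 - 2}{6} = \frac{1}{6} \cdot 16 = \frac{8}{3} \approx 2.6667$)
$A = -22$ ($A = 2 \left(-11\right) = -22$)
$r = 40832$ ($r = 8 \left(-22\right) \left(-87\right) \frac{8}{3} = 8 \cdot 1914 \cdot \frac{8}{3} = 8 \cdot 5104 = 40832$)
$\frac{1}{F{\left(2040,D{\left(27 \right)} \right)} + r} = \frac{1}{\left(27 - 2040\right) + 40832} = \frac{1}{-2013 + 40832} = \frac{1}{38819}$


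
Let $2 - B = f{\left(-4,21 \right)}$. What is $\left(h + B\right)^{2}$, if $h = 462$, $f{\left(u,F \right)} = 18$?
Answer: $198916$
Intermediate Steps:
$B = -16$ ($B = 2 - 18 = -16$)
$\left(h + B\right)^{2} = \left(462 - 16\right)^{2} = 446^{2} = 198916$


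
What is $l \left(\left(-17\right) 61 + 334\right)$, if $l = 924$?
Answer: $-649572$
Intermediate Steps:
$l \left(\left(-17\right) 61 + 334\right) = 924 \left(\left(-17\right) 61 + 334\right) = 924 \left(-1037 + 334\right) = 924 \left(-703\right) = -649572$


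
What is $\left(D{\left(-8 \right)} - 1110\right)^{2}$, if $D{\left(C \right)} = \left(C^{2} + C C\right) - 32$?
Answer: $1028196$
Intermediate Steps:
$D{\left(C \right)} = -32 + 2 C^{2}$ ($D{\left(C \right)} = \left(C^{2} + C^{2}\right) - 32 = 2 C^{2} - 32 = -32 + 2 C^{2}$)
$\left(D{\left(-8 \right)} - 1110\right)^{2} = \left(\left(-32 + 2 \left(-8\right)^{2}\right) - 1110\right)^{2} = \left(\left(-32 + 2 \cdot 64\right) - 1110\right)^{2} = \left(\left(-32 + 128\right) - 1110\right)^{2} = \left(96 - 1110\right)^{2} = \left(-1014\right)^{2} = 1028196$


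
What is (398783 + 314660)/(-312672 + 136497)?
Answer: -713443/176175 ≈ -4.0496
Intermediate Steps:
(398783 + 314660)/(-312672 + 136497) = 713443/(-176175) = 713443*(-1/176175) = -713443/176175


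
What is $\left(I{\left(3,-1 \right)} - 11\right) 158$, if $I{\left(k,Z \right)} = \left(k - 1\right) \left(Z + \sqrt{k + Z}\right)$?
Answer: $-2054 + 316 \sqrt{2} \approx -1607.1$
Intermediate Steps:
$I{\left(k,Z \right)} = \left(-1 + k\right) \left(Z + \sqrt{Z + k}\right)$
$\left(I{\left(3,-1 \right)} - 11\right) 158 = \left(\left(\left(-1\right) \left(-1\right) - \sqrt{-1 + 3} - 3 + 3 \sqrt{-1 + 3}\right) - 11\right) 158 = \left(\left(1 - \sqrt{2} - 3 + 3 \sqrt{2}\right) - 11\right) 158 = \left(\left(-2 + 2 \sqrt{2}\right) - 11\right) 158 = \left(-13 + 2 \sqrt{2}\right) 158 = -2054 + 316 \sqrt{2}$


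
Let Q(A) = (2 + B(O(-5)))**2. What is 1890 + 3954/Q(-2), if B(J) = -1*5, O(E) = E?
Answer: 6988/3 ≈ 2329.3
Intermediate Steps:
B(J) = -5
Q(A) = 9 (Q(A) = (2 - 5)**2 = (-3)**2 = 9)
1890 + 3954/Q(-2) = 1890 + 3954/9 = 1890 + 3954*(1/9) = 1890 + 1318/3 = 6988/3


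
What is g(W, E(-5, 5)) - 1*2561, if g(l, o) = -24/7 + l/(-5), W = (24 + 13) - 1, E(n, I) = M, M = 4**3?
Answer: -90007/35 ≈ -2571.6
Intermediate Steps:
M = 64
E(n, I) = 64
W = 36 (W = 37 - 1 = 36)
g(l, o) = -24/7 - l/5 (g(l, o) = -24*1/7 + l*(-1/5) = -24/7 - l/5)
g(W, E(-5, 5)) - 1*2561 = (-24/7 - 1/5*36) - 1*2561 = (-24/7 - 36/5) - 2561 = -372/35 - 2561 = -90007/35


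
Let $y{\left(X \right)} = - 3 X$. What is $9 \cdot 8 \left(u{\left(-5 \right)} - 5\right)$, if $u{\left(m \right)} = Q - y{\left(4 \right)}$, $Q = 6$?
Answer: $936$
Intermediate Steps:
$u{\left(m \right)} = 18$ ($u{\left(m \right)} = 6 - \left(-3\right) 4 = 6 - -12 = 6 + 12 = 18$)
$9 \cdot 8 \left(u{\left(-5 \right)} - 5\right) = 9 \cdot 8 \left(18 - 5\right) = 72 \left(18 - 5\right) = 72 \cdot 13 = 936$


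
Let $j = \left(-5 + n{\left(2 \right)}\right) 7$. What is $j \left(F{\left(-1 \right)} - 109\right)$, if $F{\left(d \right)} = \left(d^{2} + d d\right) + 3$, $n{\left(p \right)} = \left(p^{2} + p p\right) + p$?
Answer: $-3640$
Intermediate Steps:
$n{\left(p \right)} = p + 2 p^{2}$ ($n{\left(p \right)} = \left(p^{2} + p^{2}\right) + p = 2 p^{2} + p = p + 2 p^{2}$)
$j = 35$ ($j = \left(-5 + 2 \left(1 + 2 \cdot 2\right)\right) 7 = \left(-5 + 2 \left(1 + 4\right)\right) 7 = \left(-5 + 2 \cdot 5\right) 7 = \left(-5 + 10\right) 7 = 5 \cdot 7 = 35$)
$F{\left(d \right)} = 3 + 2 d^{2}$ ($F{\left(d \right)} = \left(d^{2} + d^{2}\right) + 3 = 2 d^{2} + 3 = 3 + 2 d^{2}$)
$j \left(F{\left(-1 \right)} - 109\right) = 35 \left(\left(3 + 2 \left(-1\right)^{2}\right) - 109\right) = 35 \left(\left(3 + 2 \cdot 1\right) - 109\right) = 35 \left(\left(3 + 2\right) - 109\right) = 35 \left(5 - 109\right) = 35 \left(-104\right) = -3640$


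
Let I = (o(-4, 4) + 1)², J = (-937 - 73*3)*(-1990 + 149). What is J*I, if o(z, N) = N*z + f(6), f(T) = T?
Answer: 172383876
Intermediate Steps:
o(z, N) = 6 + N*z (o(z, N) = N*z + 6 = 6 + N*z)
J = 2128196 (J = (-937 - 219)*(-1841) = -1156*(-1841) = 2128196)
I = 81 (I = ((6 + 4*(-4)) + 1)² = ((6 - 16) + 1)² = (-10 + 1)² = (-9)² = 81)
J*I = 2128196*81 = 172383876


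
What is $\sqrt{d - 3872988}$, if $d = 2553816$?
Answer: $2 i \sqrt{329793} \approx 1148.6 i$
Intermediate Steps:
$\sqrt{d - 3872988} = \sqrt{2553816 - 3872988} = \sqrt{-1319172} = 2 i \sqrt{329793}$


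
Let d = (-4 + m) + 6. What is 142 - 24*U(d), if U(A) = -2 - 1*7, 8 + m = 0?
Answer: 358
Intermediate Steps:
m = -8 (m = -8 + 0 = -8)
d = -6 (d = (-4 - 8) + 6 = -12 + 6 = -6)
U(A) = -9 (U(A) = -2 - 7 = -9)
142 - 24*U(d) = 142 - 24*(-9) = 142 + 216 = 358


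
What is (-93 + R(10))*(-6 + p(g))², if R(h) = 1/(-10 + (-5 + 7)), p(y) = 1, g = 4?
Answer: -18625/8 ≈ -2328.1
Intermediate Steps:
R(h) = -⅛ (R(h) = 1/(-10 + 2) = 1/(-8) = -⅛)
(-93 + R(10))*(-6 + p(g))² = (-93 - ⅛)*(-6 + 1)² = -745/8*(-5)² = -745/8*25 = -18625/8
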